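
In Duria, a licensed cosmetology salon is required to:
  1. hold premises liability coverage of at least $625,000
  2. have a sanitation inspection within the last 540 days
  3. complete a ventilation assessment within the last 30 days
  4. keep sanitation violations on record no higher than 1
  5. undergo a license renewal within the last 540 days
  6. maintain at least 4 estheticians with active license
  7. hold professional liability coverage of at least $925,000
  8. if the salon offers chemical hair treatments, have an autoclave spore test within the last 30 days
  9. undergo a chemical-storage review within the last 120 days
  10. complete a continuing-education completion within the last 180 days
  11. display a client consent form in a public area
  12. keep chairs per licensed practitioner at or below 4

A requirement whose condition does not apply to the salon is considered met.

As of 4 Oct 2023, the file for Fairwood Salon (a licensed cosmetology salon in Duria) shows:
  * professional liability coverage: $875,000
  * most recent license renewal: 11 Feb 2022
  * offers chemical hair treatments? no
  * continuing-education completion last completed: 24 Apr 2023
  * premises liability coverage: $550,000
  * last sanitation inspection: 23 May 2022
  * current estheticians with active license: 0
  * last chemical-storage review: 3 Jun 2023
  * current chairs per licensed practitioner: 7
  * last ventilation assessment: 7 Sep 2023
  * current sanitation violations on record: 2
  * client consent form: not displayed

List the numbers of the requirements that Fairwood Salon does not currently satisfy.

1, 4, 5, 6, 7, 9, 11, 12

1. premises liability coverage $550,000 < $625,000 → not met
2. sanitation inspection 499 days ago vs limit 540 → met
3. ventilation assessment 27 days ago vs limit 30 → met
4. sanitation violations on record 2 > 1 → not met
5. license renewal 600 days ago vs limit 540 → not met
6. estheticians with active license 0 < 4 → not met
7. professional liability coverage $875,000 < $925,000 → not met
8. condition 'offers chemical hair treatments' does not hold → requirement n/a → met
9. chemical-storage review 123 days ago vs limit 120 → not met
10. continuing-education completion 163 days ago vs limit 180 → met
11. client consent form absent → not met
12. chairs per licensed practitioner 7 > 4 → not met
Not met: 1, 4, 5, 6, 7, 9, 11, 12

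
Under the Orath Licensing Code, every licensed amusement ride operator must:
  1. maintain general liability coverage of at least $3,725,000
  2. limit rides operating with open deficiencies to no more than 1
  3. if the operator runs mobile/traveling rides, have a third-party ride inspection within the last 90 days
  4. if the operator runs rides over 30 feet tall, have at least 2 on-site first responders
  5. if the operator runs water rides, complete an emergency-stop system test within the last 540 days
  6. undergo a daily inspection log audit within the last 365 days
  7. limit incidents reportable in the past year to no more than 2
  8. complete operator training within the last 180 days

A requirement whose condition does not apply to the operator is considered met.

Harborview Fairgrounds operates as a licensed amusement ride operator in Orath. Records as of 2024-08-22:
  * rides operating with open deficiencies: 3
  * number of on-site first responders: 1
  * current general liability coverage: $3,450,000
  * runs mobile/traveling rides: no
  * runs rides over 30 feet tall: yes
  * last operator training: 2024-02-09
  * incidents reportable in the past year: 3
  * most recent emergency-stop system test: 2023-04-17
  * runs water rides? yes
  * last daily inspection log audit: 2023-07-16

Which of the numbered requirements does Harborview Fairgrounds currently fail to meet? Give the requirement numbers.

1, 2, 4, 6, 7, 8

1. general liability coverage $3,450,000 < $3,725,000 → not met
2. rides operating with open deficiencies 3 > 1 → not met
3. condition 'runs mobile/traveling rides' does not hold → requirement n/a → met
4. condition 'runs rides over 30 feet tall' holds; on-site first responders 1 < 2 → not met
5. condition 'runs water rides' holds; emergency-stop system test 493 days ago vs limit 540 → met
6. daily inspection log audit 403 days ago vs limit 365 → not met
7. incidents reportable in the past year 3 > 2 → not met
8. operator training 195 days ago vs limit 180 → not met
Not met: 1, 2, 4, 6, 7, 8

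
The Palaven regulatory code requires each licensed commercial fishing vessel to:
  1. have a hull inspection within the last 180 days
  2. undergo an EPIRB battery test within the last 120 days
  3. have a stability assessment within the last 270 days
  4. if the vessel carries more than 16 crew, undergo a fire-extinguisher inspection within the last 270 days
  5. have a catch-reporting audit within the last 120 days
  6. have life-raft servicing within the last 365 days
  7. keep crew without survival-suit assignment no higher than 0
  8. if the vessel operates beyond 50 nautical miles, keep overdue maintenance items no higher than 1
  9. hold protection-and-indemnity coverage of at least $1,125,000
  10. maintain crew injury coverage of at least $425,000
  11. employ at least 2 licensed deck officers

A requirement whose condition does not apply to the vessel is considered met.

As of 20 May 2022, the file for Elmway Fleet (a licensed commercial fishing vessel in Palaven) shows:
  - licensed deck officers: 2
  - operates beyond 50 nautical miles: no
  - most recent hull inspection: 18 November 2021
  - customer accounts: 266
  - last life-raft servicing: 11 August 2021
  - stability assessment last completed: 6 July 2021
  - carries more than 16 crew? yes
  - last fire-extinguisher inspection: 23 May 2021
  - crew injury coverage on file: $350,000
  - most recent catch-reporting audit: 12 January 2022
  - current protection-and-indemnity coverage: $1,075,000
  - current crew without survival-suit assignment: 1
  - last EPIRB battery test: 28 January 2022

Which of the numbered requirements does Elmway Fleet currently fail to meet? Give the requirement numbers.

1, 3, 4, 5, 7, 9, 10

1. hull inspection 183 days ago vs limit 180 → not met
2. EPIRB battery test 112 days ago vs limit 120 → met
3. stability assessment 318 days ago vs limit 270 → not met
4. condition 'carries more than 16 crew' holds; fire-extinguisher inspection 362 days ago vs limit 270 → not met
5. catch-reporting audit 128 days ago vs limit 120 → not met
6. life-raft servicing 282 days ago vs limit 365 → met
7. crew without survival-suit assignment 1 > 0 → not met
8. condition 'operates beyond 50 nautical miles' does not hold → requirement n/a → met
9. protection-and-indemnity coverage $1,075,000 < $1,125,000 → not met
10. crew injury coverage $350,000 < $425,000 → not met
11. licensed deck officers 2 ≥ 2 → met
Not met: 1, 3, 4, 5, 7, 9, 10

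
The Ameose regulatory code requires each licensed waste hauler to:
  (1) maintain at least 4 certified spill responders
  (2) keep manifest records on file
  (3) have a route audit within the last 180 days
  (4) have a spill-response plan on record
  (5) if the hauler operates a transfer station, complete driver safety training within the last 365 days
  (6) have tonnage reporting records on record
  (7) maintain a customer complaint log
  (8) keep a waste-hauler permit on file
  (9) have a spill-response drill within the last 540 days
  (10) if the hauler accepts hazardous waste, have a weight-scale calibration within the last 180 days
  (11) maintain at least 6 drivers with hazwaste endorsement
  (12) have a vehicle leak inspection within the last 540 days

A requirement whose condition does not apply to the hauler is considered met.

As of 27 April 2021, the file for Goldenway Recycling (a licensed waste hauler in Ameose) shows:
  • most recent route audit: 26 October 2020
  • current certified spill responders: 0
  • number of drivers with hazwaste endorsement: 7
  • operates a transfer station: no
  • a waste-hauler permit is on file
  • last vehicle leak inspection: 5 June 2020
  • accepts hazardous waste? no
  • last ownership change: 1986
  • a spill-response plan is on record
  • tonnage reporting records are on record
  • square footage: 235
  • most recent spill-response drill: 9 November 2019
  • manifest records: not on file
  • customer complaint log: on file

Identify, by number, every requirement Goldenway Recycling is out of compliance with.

1. certified spill responders 0 < 4 → not met
2. manifest records absent → not met
3. route audit 183 days ago vs limit 180 → not met
4. spill-response plan present → met
5. condition 'operates a transfer station' does not hold → requirement n/a → met
6. tonnage reporting records present → met
7. customer complaint log present → met
8. waste-hauler permit present → met
9. spill-response drill 535 days ago vs limit 540 → met
10. condition 'accepts hazardous waste' does not hold → requirement n/a → met
11. drivers with hazwaste endorsement 7 ≥ 6 → met
12. vehicle leak inspection 326 days ago vs limit 540 → met
Not met: 1, 2, 3

1, 2, 3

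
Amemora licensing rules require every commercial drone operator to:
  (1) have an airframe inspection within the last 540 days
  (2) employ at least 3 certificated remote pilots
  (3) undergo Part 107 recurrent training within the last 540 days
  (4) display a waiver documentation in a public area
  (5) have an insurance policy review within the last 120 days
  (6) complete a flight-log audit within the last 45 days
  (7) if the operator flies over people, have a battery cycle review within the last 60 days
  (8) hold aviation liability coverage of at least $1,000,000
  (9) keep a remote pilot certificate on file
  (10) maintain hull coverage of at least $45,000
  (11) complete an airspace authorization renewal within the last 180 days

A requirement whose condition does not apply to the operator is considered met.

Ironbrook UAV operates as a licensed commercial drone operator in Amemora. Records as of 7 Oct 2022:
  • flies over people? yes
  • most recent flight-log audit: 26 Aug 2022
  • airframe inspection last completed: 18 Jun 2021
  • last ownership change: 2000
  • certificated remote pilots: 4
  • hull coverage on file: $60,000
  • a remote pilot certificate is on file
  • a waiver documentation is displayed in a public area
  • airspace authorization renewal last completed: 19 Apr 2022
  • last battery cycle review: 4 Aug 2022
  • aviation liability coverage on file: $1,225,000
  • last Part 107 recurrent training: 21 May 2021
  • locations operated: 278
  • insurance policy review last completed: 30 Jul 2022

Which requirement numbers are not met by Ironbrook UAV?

7

1. airframe inspection 476 days ago vs limit 540 → met
2. certificated remote pilots 4 ≥ 3 → met
3. Part 107 recurrent training 504 days ago vs limit 540 → met
4. waiver documentation present → met
5. insurance policy review 69 days ago vs limit 120 → met
6. flight-log audit 42 days ago vs limit 45 → met
7. condition 'flies over people' holds; battery cycle review 64 days ago vs limit 60 → not met
8. aviation liability coverage $1,225,000 ≥ $1,000,000 → met
9. remote pilot certificate present → met
10. hull coverage $60,000 ≥ $45,000 → met
11. airspace authorization renewal 171 days ago vs limit 180 → met
Not met: 7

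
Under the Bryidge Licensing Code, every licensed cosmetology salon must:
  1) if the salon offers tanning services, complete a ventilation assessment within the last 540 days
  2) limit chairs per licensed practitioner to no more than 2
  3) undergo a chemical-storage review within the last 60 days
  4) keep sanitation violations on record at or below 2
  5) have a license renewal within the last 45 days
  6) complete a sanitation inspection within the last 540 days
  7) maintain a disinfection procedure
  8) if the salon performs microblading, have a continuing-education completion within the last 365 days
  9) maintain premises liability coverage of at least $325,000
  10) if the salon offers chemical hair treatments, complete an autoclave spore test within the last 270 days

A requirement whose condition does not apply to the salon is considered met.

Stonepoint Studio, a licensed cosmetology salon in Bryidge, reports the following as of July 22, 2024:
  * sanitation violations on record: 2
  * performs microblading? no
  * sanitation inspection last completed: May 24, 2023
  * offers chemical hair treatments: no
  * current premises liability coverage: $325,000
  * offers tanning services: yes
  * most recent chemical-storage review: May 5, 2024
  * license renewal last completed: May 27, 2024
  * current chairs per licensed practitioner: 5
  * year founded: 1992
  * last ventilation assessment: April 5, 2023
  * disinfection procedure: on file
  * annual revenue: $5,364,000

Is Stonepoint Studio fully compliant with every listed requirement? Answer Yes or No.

1. condition 'offers tanning services' holds; ventilation assessment 474 days ago vs limit 540 → met
2. chairs per licensed practitioner 5 > 2 → not met
3. chemical-storage review 78 days ago vs limit 60 → not met
4. sanitation violations on record 2 ≤ 2 → met
5. license renewal 56 days ago vs limit 45 → not met
6. sanitation inspection 425 days ago vs limit 540 → met
7. disinfection procedure present → met
8. condition 'performs microblading' does not hold → requirement n/a → met
9. premises liability coverage $325,000 ≥ $325,000 → met
10. condition 'offers chemical hair treatments' does not hold → requirement n/a → met
Not met: 2, 3, 5

No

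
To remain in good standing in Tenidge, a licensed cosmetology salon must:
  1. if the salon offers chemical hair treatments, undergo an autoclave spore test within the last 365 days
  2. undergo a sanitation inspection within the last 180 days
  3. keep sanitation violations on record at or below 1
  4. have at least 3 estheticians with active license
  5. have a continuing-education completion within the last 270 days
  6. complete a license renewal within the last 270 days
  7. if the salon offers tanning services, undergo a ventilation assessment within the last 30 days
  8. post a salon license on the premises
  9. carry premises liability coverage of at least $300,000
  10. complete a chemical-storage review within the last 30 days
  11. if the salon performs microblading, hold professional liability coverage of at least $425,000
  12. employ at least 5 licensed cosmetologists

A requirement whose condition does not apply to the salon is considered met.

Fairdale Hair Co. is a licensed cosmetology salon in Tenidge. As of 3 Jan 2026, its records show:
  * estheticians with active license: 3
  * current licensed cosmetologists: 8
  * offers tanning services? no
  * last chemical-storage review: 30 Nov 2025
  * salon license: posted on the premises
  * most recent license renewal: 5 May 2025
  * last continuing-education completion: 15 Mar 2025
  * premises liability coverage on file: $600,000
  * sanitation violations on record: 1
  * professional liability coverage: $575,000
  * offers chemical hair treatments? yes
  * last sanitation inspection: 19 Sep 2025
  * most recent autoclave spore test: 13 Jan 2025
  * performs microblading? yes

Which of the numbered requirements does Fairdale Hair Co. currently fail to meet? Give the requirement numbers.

5, 10

1. condition 'offers chemical hair treatments' holds; autoclave spore test 355 days ago vs limit 365 → met
2. sanitation inspection 106 days ago vs limit 180 → met
3. sanitation violations on record 1 ≤ 1 → met
4. estheticians with active license 3 ≥ 3 → met
5. continuing-education completion 294 days ago vs limit 270 → not met
6. license renewal 243 days ago vs limit 270 → met
7. condition 'offers tanning services' does not hold → requirement n/a → met
8. salon license present → met
9. premises liability coverage $600,000 ≥ $300,000 → met
10. chemical-storage review 34 days ago vs limit 30 → not met
11. condition 'performs microblading' holds; professional liability coverage $575,000 ≥ $425,000 → met
12. licensed cosmetologists 8 ≥ 5 → met
Not met: 5, 10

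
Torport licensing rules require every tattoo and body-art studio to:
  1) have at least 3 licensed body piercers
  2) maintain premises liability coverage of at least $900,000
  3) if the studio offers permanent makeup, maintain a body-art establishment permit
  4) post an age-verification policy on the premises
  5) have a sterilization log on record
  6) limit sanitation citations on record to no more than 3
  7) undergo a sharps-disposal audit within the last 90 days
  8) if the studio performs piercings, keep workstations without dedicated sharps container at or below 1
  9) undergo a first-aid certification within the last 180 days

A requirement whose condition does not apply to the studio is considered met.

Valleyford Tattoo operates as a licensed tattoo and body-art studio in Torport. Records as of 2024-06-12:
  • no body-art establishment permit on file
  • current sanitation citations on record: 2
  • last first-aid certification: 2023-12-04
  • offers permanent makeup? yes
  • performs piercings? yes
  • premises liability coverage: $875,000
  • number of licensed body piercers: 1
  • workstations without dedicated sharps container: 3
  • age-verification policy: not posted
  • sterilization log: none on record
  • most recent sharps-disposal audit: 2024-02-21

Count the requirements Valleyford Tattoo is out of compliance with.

8

1. licensed body piercers 1 < 3 → not met
2. premises liability coverage $875,000 < $900,000 → not met
3. condition 'offers permanent makeup' holds; body-art establishment permit absent → not met
4. age-verification policy absent → not met
5. sterilization log absent → not met
6. sanitation citations on record 2 ≤ 3 → met
7. sharps-disposal audit 112 days ago vs limit 90 → not met
8. condition 'performs piercings' holds; workstations without dedicated sharps container 3 > 1 → not met
9. first-aid certification 191 days ago vs limit 180 → not met
Not met: 8 of 9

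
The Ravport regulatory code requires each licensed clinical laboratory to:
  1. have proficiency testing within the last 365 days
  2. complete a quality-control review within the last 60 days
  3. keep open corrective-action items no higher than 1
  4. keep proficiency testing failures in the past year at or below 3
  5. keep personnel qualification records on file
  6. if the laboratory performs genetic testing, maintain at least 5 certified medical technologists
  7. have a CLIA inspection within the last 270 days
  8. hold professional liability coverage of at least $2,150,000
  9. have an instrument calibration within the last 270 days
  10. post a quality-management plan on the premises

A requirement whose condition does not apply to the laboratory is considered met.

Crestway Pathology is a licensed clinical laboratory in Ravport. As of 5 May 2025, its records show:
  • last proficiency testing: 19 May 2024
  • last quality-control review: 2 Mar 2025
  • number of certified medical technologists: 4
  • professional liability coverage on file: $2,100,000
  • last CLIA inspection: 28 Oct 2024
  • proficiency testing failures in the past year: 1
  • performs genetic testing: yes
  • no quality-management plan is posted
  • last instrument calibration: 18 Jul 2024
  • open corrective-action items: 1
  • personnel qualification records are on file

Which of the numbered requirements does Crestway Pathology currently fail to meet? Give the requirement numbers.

2, 6, 8, 9, 10

1. proficiency testing 351 days ago vs limit 365 → met
2. quality-control review 64 days ago vs limit 60 → not met
3. open corrective-action items 1 ≤ 1 → met
4. proficiency testing failures in the past year 1 ≤ 3 → met
5. personnel qualification records present → met
6. condition 'performs genetic testing' holds; certified medical technologists 4 < 5 → not met
7. CLIA inspection 189 days ago vs limit 270 → met
8. professional liability coverage $2,100,000 < $2,150,000 → not met
9. instrument calibration 291 days ago vs limit 270 → not met
10. quality-management plan absent → not met
Not met: 2, 6, 8, 9, 10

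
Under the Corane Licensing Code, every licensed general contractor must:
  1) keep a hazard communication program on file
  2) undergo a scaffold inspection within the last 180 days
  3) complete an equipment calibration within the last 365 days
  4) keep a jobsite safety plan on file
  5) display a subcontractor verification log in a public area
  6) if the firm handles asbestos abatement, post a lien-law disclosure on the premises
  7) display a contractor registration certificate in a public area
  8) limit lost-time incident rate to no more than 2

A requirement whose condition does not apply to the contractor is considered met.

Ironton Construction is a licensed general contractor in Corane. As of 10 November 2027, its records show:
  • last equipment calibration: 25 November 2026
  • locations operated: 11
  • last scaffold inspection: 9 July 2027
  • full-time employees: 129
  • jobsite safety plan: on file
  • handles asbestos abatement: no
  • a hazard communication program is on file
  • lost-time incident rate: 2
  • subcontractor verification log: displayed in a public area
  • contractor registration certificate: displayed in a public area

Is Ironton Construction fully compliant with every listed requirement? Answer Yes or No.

1. hazard communication program present → met
2. scaffold inspection 124 days ago vs limit 180 → met
3. equipment calibration 350 days ago vs limit 365 → met
4. jobsite safety plan present → met
5. subcontractor verification log present → met
6. condition 'handles asbestos abatement' does not hold → requirement n/a → met
7. contractor registration certificate present → met
8. lost-time incident rate 2 ≤ 2 → met
All met.

Yes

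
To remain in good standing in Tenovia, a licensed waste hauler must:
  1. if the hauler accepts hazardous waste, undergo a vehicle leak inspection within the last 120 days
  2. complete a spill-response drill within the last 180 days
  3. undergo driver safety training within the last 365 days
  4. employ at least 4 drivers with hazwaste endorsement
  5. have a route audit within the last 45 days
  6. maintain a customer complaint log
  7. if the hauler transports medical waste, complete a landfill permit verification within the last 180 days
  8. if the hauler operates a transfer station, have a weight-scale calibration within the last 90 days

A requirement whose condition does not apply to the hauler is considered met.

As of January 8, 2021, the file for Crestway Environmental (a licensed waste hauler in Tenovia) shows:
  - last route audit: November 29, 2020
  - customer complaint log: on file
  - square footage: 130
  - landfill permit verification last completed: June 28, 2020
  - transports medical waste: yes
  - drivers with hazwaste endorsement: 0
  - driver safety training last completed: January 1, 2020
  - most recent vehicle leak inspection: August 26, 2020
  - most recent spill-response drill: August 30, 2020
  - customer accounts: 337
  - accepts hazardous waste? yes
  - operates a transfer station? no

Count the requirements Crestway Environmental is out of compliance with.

4

1. condition 'accepts hazardous waste' holds; vehicle leak inspection 135 days ago vs limit 120 → not met
2. spill-response drill 131 days ago vs limit 180 → met
3. driver safety training 373 days ago vs limit 365 → not met
4. drivers with hazwaste endorsement 0 < 4 → not met
5. route audit 40 days ago vs limit 45 → met
6. customer complaint log present → met
7. condition 'transports medical waste' holds; landfill permit verification 194 days ago vs limit 180 → not met
8. condition 'operates a transfer station' does not hold → requirement n/a → met
Not met: 4 of 8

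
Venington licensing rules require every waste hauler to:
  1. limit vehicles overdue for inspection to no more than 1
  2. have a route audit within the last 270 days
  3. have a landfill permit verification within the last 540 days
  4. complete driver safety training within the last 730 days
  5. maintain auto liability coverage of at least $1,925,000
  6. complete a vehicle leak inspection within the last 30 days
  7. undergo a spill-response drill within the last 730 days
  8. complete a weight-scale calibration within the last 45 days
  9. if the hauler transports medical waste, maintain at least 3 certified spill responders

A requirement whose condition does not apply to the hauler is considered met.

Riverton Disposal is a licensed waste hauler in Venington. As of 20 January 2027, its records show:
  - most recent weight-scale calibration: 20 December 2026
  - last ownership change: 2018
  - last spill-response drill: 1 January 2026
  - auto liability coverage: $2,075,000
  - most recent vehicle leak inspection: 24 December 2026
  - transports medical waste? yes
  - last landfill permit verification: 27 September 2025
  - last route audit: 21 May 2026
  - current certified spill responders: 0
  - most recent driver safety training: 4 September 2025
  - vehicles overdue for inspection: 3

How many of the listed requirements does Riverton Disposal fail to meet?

1. vehicles overdue for inspection 3 > 1 → not met
2. route audit 244 days ago vs limit 270 → met
3. landfill permit verification 480 days ago vs limit 540 → met
4. driver safety training 503 days ago vs limit 730 → met
5. auto liability coverage $2,075,000 ≥ $1,925,000 → met
6. vehicle leak inspection 27 days ago vs limit 30 → met
7. spill-response drill 384 days ago vs limit 730 → met
8. weight-scale calibration 31 days ago vs limit 45 → met
9. condition 'transports medical waste' holds; certified spill responders 0 < 3 → not met
Not met: 2 of 9

2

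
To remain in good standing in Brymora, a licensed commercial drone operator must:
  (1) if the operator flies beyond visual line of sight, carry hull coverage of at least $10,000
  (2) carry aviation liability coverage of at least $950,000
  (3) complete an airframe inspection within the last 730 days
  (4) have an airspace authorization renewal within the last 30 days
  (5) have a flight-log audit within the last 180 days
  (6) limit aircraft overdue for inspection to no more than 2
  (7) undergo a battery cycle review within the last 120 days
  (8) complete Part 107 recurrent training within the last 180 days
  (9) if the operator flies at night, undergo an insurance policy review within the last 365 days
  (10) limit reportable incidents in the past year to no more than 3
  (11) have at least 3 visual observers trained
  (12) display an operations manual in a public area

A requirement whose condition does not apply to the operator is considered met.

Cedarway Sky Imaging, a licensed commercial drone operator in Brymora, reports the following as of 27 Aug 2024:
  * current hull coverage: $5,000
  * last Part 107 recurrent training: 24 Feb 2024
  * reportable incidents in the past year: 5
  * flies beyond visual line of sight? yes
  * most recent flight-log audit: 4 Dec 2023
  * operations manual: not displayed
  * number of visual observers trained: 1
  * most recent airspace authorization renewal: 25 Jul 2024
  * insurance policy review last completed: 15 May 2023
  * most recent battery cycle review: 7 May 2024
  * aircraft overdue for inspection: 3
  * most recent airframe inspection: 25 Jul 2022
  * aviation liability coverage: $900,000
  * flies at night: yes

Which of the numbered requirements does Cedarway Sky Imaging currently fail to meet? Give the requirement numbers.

1, 2, 3, 4, 5, 6, 8, 9, 10, 11, 12

1. condition 'flies beyond visual line of sight' holds; hull coverage $5,000 < $10,000 → not met
2. aviation liability coverage $900,000 < $950,000 → not met
3. airframe inspection 764 days ago vs limit 730 → not met
4. airspace authorization renewal 33 days ago vs limit 30 → not met
5. flight-log audit 267 days ago vs limit 180 → not met
6. aircraft overdue for inspection 3 > 2 → not met
7. battery cycle review 112 days ago vs limit 120 → met
8. Part 107 recurrent training 185 days ago vs limit 180 → not met
9. condition 'flies at night' holds; insurance policy review 470 days ago vs limit 365 → not met
10. reportable incidents in the past year 5 > 3 → not met
11. visual observers trained 1 < 3 → not met
12. operations manual absent → not met
Not met: 1, 2, 3, 4, 5, 6, 8, 9, 10, 11, 12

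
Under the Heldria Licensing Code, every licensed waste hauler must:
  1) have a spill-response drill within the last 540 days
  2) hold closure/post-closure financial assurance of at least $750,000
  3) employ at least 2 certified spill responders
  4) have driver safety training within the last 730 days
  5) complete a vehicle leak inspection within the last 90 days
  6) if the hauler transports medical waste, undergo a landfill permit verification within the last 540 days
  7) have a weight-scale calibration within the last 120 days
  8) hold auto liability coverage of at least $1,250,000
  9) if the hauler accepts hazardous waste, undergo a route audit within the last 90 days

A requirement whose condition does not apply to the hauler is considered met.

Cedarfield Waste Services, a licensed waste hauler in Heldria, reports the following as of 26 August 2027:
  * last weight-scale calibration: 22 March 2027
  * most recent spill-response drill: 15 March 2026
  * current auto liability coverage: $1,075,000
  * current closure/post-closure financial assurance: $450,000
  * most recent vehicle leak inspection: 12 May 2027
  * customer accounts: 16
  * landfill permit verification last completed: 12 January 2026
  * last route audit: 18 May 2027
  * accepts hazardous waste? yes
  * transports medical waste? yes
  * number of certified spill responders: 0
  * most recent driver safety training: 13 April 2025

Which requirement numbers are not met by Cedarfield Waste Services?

2, 3, 4, 5, 6, 7, 8, 9

1. spill-response drill 529 days ago vs limit 540 → met
2. closure/post-closure financial assurance $450,000 < $750,000 → not met
3. certified spill responders 0 < 2 → not met
4. driver safety training 865 days ago vs limit 730 → not met
5. vehicle leak inspection 106 days ago vs limit 90 → not met
6. condition 'transports medical waste' holds; landfill permit verification 591 days ago vs limit 540 → not met
7. weight-scale calibration 157 days ago vs limit 120 → not met
8. auto liability coverage $1,075,000 < $1,250,000 → not met
9. condition 'accepts hazardous waste' holds; route audit 100 days ago vs limit 90 → not met
Not met: 2, 3, 4, 5, 6, 7, 8, 9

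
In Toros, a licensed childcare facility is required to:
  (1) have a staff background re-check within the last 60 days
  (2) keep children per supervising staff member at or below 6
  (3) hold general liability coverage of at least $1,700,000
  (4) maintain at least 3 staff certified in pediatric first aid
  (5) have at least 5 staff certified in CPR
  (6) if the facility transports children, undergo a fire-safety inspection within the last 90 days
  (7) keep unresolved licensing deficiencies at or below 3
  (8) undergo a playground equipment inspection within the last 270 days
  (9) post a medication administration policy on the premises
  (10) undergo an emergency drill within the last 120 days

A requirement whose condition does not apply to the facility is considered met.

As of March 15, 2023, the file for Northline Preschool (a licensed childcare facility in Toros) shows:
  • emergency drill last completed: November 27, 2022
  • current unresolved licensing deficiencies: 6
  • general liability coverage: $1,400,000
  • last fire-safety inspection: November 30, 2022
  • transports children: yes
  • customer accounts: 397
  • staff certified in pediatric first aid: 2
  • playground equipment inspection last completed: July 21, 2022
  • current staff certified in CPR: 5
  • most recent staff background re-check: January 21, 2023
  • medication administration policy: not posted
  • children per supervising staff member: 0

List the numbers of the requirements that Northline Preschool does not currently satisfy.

1. staff background re-check 53 days ago vs limit 60 → met
2. children per supervising staff member 0 ≤ 6 → met
3. general liability coverage $1,400,000 < $1,700,000 → not met
4. staff certified in pediatric first aid 2 < 3 → not met
5. staff certified in CPR 5 ≥ 5 → met
6. condition 'transports children' holds; fire-safety inspection 105 days ago vs limit 90 → not met
7. unresolved licensing deficiencies 6 > 3 → not met
8. playground equipment inspection 237 days ago vs limit 270 → met
9. medication administration policy absent → not met
10. emergency drill 108 days ago vs limit 120 → met
Not met: 3, 4, 6, 7, 9

3, 4, 6, 7, 9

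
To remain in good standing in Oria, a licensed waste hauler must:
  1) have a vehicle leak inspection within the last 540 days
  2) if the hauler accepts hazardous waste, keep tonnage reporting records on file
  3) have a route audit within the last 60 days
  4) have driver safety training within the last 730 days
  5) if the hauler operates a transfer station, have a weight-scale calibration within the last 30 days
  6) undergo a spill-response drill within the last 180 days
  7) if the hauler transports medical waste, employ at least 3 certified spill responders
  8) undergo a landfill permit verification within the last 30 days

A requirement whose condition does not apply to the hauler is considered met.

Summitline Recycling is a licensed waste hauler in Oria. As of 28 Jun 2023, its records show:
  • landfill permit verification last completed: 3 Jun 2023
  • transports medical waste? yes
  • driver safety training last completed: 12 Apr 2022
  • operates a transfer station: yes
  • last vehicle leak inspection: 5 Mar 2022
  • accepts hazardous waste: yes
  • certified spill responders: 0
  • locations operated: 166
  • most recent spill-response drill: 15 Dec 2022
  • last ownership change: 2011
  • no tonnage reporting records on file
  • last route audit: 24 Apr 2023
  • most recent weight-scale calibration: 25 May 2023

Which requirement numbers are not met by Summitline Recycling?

2, 3, 5, 6, 7

1. vehicle leak inspection 480 days ago vs limit 540 → met
2. condition 'accepts hazardous waste' holds; tonnage reporting records absent → not met
3. route audit 65 days ago vs limit 60 → not met
4. driver safety training 442 days ago vs limit 730 → met
5. condition 'operates a transfer station' holds; weight-scale calibration 34 days ago vs limit 30 → not met
6. spill-response drill 195 days ago vs limit 180 → not met
7. condition 'transports medical waste' holds; certified spill responders 0 < 3 → not met
8. landfill permit verification 25 days ago vs limit 30 → met
Not met: 2, 3, 5, 6, 7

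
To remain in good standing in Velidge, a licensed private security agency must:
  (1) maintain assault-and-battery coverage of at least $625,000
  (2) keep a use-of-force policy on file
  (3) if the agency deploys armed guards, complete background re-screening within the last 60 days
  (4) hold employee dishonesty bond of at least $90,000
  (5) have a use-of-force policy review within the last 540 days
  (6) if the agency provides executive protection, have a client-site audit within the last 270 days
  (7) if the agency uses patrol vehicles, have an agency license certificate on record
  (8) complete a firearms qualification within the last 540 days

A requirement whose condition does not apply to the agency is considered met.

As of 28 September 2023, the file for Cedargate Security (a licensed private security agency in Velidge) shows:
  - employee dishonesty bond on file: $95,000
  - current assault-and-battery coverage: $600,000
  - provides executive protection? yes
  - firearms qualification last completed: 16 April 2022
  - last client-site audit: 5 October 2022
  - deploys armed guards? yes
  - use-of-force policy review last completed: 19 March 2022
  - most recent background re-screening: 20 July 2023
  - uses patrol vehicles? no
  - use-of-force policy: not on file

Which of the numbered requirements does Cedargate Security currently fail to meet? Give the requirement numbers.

1, 2, 3, 5, 6

1. assault-and-battery coverage $600,000 < $625,000 → not met
2. use-of-force policy absent → not met
3. condition 'deploys armed guards' holds; background re-screening 70 days ago vs limit 60 → not met
4. employee dishonesty bond $95,000 ≥ $90,000 → met
5. use-of-force policy review 558 days ago vs limit 540 → not met
6. condition 'provides executive protection' holds; client-site audit 358 days ago vs limit 270 → not met
7. condition 'uses patrol vehicles' does not hold → requirement n/a → met
8. firearms qualification 530 days ago vs limit 540 → met
Not met: 1, 2, 3, 5, 6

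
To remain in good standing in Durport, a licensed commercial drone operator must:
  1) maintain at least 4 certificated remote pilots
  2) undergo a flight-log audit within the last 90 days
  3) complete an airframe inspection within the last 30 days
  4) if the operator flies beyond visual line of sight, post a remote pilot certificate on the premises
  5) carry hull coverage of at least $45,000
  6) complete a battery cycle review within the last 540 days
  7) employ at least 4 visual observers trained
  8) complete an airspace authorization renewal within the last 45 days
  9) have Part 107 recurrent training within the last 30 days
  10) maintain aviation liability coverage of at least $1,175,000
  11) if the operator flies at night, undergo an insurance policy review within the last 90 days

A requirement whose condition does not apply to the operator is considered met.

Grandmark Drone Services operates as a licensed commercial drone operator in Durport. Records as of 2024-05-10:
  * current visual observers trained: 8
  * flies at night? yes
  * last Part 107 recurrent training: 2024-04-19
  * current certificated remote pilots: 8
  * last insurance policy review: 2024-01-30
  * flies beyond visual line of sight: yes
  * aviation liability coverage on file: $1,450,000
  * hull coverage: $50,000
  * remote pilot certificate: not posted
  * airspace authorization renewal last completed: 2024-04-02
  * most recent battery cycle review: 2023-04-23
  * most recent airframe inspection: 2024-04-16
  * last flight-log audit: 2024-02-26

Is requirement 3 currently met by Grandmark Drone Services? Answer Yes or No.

3. airframe inspection 24 days ago vs limit 30 → met

Yes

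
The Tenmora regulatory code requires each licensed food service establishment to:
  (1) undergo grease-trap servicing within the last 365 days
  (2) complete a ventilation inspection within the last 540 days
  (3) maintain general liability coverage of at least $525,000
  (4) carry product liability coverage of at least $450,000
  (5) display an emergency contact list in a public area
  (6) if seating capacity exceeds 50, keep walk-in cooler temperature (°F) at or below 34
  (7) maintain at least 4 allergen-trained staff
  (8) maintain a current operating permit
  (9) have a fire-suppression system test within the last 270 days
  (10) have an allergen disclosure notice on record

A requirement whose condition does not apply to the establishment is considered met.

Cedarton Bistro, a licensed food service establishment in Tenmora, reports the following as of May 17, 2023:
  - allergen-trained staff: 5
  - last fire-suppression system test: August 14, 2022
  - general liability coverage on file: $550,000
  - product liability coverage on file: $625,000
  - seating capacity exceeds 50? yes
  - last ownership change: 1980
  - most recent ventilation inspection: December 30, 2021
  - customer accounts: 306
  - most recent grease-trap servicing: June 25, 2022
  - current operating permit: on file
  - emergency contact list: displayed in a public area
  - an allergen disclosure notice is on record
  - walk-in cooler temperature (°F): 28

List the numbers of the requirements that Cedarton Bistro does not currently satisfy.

9

1. grease-trap servicing 326 days ago vs limit 365 → met
2. ventilation inspection 503 days ago vs limit 540 → met
3. general liability coverage $550,000 ≥ $525,000 → met
4. product liability coverage $625,000 ≥ $450,000 → met
5. emergency contact list present → met
6. condition 'seating capacity exceeds 50' holds; walk-in cooler temperature (°F) 28 ≤ 34 → met
7. allergen-trained staff 5 ≥ 4 → met
8. current operating permit present → met
9. fire-suppression system test 276 days ago vs limit 270 → not met
10. allergen disclosure notice present → met
Not met: 9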